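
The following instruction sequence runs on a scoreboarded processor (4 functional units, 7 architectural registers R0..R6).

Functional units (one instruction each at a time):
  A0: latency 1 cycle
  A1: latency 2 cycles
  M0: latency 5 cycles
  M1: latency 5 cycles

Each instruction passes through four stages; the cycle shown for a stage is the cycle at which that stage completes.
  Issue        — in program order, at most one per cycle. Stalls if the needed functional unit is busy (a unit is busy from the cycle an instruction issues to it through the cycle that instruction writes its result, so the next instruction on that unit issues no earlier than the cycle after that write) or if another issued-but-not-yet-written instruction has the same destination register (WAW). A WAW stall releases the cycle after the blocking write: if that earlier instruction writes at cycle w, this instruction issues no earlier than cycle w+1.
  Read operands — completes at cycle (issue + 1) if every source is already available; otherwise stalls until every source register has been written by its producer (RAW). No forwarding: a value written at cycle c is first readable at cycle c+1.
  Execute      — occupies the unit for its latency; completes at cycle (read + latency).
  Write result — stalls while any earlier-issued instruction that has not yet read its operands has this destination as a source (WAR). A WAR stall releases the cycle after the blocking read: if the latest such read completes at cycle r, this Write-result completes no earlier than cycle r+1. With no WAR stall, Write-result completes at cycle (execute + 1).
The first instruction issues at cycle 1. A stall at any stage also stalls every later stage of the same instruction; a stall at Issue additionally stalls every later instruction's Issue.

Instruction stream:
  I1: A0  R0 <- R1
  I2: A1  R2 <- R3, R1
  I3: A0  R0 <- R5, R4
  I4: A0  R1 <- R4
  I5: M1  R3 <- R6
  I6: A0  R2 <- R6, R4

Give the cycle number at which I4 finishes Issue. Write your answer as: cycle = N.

c1: I1→A0
c2: I1 RO · I2→A1
c3: I1 EX · I2 RO
c4: I1 WR R0
c5: I2 EX · I3→A0
c6: I2 WR R2 · I3 RO
c7: I3 EX
c8: I3 WR R0
c9: I4→A0
c10: I4 RO · I5→M1
c11: I4 EX · I5 RO
c12: I4 WR R1
c13: I6→A0
c14: I6 RO
c15: I6 EX
c16: I5 EX · I6 WR R2
c17: I5 WR R3

cycle = 9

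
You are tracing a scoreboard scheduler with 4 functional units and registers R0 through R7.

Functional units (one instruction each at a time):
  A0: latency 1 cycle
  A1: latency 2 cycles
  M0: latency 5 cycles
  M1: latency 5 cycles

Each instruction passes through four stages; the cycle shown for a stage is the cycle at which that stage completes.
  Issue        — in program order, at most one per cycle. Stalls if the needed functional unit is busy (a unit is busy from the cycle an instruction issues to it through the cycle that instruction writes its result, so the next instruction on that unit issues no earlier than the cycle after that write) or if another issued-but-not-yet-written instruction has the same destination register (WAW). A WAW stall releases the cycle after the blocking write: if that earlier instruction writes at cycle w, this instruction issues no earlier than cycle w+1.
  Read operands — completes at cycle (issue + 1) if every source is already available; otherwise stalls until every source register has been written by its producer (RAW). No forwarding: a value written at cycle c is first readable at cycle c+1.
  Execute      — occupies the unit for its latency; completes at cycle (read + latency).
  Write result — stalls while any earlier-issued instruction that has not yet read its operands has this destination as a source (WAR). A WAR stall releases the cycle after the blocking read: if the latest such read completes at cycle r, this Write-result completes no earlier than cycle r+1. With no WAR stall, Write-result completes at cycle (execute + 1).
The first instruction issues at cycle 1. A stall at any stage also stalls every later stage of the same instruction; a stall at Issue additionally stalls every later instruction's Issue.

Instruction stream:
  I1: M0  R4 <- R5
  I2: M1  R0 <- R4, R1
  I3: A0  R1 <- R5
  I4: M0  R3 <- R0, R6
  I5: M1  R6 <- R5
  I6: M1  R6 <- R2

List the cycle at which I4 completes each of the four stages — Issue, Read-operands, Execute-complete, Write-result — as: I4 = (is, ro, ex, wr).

cycle 1: I1 dispatched to M0
cycle 2: I1 operands ready | I2 dispatched to M1
cycle 3: I3 dispatched to A0
cycle 4: I3 operands ready
cycle 5: I3 complete
cycle 7: I1 complete
cycle 8: R4←I1
cycle 9: I2 operands ready | I4 dispatched to M0
cycle 10: R1←I3
cycle 14: I2 complete
cycle 15: R0←I2
cycle 16: I4 operands ready | I5 dispatched to M1
cycle 17: I5 operands ready
cycle 21: I4 complete
cycle 22: R3←I4 | I5 complete
cycle 23: R6←I5
cycle 24: I6 dispatched to M1
cycle 25: I6 operands ready
cycle 30: I6 complete
cycle 31: R6←I6

I4 = (9, 16, 21, 22)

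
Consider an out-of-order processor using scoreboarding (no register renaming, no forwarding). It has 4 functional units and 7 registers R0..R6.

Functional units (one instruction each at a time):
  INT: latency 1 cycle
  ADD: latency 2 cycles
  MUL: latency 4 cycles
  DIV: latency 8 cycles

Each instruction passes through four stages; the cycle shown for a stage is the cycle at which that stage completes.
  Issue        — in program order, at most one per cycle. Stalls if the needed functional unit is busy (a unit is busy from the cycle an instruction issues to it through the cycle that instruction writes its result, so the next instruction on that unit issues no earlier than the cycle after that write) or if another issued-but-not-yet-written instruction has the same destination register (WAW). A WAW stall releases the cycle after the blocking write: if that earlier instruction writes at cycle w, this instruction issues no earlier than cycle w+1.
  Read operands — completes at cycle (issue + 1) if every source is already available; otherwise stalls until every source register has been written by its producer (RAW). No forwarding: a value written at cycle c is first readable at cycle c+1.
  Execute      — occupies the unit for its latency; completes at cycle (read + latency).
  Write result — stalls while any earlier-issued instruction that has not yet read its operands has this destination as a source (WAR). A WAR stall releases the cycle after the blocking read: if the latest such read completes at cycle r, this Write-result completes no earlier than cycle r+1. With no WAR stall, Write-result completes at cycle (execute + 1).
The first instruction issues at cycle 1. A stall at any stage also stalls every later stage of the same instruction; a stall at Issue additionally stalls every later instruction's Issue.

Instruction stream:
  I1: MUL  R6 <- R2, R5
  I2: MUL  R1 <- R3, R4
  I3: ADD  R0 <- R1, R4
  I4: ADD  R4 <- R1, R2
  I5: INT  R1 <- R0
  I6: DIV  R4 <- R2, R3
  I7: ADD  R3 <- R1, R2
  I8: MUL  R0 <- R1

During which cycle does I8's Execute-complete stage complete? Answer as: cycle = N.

cycle = 31

  I1 | 1 | 2 | 6 | 7
  I2 | 8 | 9 | 13 | 14   struct: MUL busy until I1 writes@7
  I3 | 9 | 15 | 17 | 18   RAW R1: wait I2 write@14
  I4 | 19 | 20 | 22 | 23   struct: ADD busy until I3 writes@18
  I5 | 20 | 21 | 22 | 23
  I6 | 24 | 25 | 33 | 34   WAW R4: wait I4 write@23
  I7 | 25 | 26 | 28 | 29
  I8 | 26 | 27 | 31 | 32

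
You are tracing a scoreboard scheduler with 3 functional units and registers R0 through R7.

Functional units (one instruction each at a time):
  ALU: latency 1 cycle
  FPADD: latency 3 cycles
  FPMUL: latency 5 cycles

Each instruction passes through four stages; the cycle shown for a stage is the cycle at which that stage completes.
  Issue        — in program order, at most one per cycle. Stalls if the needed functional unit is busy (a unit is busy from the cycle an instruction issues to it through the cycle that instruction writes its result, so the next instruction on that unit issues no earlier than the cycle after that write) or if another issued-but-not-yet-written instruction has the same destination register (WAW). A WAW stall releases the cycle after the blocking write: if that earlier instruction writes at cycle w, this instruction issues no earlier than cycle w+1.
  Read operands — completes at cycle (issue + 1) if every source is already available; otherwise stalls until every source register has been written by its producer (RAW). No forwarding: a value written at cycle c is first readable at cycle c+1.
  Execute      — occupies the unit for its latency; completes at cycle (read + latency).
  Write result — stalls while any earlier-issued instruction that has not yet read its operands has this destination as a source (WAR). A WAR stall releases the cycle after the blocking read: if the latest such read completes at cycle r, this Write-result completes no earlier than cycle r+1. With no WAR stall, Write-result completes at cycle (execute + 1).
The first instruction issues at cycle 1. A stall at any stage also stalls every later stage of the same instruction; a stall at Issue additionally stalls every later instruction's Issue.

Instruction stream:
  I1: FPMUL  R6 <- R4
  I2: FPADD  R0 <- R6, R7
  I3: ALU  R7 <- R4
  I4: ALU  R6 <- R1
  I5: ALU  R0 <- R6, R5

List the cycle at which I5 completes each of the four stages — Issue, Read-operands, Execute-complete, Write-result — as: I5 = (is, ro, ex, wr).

1) issue 1, read 2, done 7, write 8
2) issue 2, read 9, done 12, write 13  <RAW R6: wait I1 write@8>
3) issue 3, read 4, done 5, write 10  <WAR R7: wait I2 read@9>
4) issue 11, read 12, done 13, write 14  <struct: ALU busy until I3 writes@10>
5) issue 15, read 16, done 17, write 18  <struct: ALU busy until I4 writes@14>

I5 = (15, 16, 17, 18)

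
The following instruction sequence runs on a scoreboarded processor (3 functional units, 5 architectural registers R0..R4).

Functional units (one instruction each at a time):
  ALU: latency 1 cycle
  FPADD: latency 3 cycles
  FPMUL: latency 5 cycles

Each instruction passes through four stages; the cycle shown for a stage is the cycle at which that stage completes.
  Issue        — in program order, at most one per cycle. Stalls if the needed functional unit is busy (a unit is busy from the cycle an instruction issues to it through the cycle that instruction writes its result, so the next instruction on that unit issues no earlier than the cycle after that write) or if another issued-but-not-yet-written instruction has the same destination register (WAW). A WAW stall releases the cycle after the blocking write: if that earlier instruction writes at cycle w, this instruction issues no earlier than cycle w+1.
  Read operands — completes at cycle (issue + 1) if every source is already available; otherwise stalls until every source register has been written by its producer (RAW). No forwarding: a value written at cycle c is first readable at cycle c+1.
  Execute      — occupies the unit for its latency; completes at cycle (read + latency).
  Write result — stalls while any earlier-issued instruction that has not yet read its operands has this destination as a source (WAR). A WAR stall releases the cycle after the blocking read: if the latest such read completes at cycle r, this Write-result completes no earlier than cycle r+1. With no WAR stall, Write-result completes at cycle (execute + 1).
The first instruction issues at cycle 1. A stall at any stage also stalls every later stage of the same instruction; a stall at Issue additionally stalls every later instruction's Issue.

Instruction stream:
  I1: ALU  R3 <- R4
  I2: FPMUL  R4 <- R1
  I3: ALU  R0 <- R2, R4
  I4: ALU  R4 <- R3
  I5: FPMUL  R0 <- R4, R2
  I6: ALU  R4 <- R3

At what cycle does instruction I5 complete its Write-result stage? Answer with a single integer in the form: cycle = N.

c1: I1 issues→ALU
c2: I1 reads; I2 issues→FPMUL
c3: I1 exec-done; I2 reads
c4: I1 writes R3
c5: I3 issues→ALU
c8: I2 exec-done
c9: I2 writes R4
c10: I3 reads
c11: I3 exec-done
c12: I3 writes R0
c13: I4 issues→ALU
c14: I4 reads; I5 issues→FPMUL
c15: I4 exec-done
c16: I4 writes R4
c17: I5 reads; I6 issues→ALU
c18: I6 reads
c19: I6 exec-done
c20: I6 writes R4
c22: I5 exec-done
c23: I5 writes R0

cycle = 23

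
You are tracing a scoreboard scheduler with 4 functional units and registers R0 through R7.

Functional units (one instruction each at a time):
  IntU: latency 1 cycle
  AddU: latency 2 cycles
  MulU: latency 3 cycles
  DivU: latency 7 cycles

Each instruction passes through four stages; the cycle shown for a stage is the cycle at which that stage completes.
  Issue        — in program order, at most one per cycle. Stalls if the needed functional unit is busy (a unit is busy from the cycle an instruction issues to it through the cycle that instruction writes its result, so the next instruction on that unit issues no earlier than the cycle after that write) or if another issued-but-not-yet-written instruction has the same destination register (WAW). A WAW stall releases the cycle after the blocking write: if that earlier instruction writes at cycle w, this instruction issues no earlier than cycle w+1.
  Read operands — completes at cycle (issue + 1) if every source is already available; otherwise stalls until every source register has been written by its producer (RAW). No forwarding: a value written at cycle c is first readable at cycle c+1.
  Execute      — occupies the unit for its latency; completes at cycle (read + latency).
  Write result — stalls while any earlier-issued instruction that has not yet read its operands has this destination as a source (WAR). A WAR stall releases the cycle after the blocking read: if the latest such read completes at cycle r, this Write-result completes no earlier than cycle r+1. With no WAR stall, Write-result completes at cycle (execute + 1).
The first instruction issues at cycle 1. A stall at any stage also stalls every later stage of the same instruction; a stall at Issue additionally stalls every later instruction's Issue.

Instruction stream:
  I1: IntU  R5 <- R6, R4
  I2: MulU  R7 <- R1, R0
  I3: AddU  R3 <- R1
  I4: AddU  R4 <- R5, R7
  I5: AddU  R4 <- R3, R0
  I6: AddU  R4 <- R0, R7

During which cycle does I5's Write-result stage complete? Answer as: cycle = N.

[I1] 1/2/3/4
[I2] 2/3/6/7
[I3] 3/4/6/7
[I4] 8/9/11/12  (struct: AddU busy until I3 writes@7)
[I5] 13/14/16/17  (struct: AddU busy until I4 writes@12)
[I6] 18/19/21/22  (struct: AddU busy until I5 writes@17)

cycle = 17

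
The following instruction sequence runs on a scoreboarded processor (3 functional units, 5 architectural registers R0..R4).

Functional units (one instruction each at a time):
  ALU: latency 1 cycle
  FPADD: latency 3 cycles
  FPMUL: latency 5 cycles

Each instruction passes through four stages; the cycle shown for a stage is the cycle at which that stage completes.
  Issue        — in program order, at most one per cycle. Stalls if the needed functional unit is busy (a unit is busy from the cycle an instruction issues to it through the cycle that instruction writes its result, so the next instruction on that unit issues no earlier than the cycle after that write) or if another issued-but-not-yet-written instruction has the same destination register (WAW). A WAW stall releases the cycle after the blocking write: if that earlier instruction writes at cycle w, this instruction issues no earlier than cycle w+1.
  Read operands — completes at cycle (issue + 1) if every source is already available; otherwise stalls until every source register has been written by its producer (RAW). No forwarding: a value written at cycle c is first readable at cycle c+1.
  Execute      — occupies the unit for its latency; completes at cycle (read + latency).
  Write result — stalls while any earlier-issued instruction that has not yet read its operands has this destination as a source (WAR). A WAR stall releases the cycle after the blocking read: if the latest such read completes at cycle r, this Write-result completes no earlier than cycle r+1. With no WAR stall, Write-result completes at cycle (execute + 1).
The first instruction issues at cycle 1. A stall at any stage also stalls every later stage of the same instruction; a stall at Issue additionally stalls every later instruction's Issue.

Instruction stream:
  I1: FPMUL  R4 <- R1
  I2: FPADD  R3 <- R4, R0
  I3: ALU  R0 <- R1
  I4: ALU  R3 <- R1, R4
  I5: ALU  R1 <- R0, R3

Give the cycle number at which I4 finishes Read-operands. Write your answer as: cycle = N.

I1 -> (1, 2, 7, 8)
I2 -> (2, 9, 12, 13)  // RAW R4: wait I1 write@8
I3 -> (3, 4, 5, 10)  // WAR R0: wait I2 read@9
I4 -> (14, 15, 16, 17)  // WAW R3: wait I2 write@13
I5 -> (18, 19, 20, 21)  // struct: ALU busy until I4 writes@17

cycle = 15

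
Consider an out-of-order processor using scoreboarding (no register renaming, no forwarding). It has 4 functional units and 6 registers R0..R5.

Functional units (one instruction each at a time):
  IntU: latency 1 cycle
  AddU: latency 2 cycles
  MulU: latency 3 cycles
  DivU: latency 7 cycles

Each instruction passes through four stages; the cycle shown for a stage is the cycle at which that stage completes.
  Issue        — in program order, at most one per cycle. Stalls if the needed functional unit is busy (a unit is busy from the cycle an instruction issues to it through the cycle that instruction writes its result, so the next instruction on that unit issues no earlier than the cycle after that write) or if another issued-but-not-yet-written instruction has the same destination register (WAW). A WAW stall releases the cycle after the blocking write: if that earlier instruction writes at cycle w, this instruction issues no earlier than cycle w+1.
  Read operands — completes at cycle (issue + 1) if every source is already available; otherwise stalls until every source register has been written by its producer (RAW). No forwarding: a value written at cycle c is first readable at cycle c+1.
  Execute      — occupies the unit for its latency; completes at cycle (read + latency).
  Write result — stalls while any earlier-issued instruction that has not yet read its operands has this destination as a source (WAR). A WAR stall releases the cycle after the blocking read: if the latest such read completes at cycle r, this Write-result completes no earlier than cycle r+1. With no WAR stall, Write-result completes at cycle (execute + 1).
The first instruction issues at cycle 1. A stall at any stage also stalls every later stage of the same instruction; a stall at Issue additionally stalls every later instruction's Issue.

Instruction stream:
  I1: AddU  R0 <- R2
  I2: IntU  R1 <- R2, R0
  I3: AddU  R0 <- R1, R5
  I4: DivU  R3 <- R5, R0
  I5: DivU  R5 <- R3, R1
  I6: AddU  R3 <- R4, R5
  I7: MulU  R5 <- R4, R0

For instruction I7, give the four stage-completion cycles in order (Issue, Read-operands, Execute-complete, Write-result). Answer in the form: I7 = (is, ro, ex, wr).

I1 -> (1, 2, 4, 5)
I2 -> (2, 6, 7, 8)  // RAW R0: wait I1 write@5
I3 -> (6, 9, 11, 12)  // struct: AddU busy until I1 writes@5, RAW R1: wait I2 write@8
I4 -> (7, 13, 20, 21)  // RAW R0: wait I3 write@12
I5 -> (22, 23, 30, 31)  // struct: DivU busy until I4 writes@21
I6 -> (23, 32, 34, 35)  // RAW R5: wait I5 write@31
I7 -> (32, 33, 36, 37)  // WAW R5: wait I5 write@31

I7 = (32, 33, 36, 37)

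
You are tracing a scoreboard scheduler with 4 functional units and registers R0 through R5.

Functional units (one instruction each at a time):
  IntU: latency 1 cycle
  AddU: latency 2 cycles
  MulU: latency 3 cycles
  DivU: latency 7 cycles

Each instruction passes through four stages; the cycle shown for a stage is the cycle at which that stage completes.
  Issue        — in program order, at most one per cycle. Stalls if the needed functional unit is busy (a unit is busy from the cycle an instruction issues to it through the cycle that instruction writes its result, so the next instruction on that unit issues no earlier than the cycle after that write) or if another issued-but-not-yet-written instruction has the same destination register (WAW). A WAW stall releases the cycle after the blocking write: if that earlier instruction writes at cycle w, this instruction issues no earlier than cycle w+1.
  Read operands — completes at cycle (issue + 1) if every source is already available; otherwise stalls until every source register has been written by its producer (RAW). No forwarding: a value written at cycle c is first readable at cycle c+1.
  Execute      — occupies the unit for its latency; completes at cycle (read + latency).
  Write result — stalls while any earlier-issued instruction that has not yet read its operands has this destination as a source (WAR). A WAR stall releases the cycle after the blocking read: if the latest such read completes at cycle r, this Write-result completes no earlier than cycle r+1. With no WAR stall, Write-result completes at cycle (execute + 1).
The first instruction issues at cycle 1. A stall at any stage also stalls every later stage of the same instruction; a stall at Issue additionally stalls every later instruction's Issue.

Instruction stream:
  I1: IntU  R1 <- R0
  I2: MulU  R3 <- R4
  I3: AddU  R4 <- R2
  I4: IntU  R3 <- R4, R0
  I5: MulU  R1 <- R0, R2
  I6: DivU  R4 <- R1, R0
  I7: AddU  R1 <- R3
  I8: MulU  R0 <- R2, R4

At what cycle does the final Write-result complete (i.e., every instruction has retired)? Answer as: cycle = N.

c1: issue I1 (IntU)
c2: I1 read-ops; issue I2 (MulU)
c3: I1 finished on IntU; I2 read-ops; issue I3 (AddU)
c4: I1→R1; I3 read-ops
c6: I2 finished on MulU; I3 finished on AddU
c7: I2→R3; I3→R4
c8: issue I4 (IntU)
c9: I4 read-ops; issue I5 (MulU)
c10: I4 finished on IntU; I5 read-ops; issue I6 (DivU)
c11: I4→R3
c13: I5 finished on MulU
c14: I5→R1
c15: I6 read-ops; issue I7 (AddU)
c16: I7 read-ops; issue I8 (MulU)
c18: I7 finished on AddU
c19: I7→R1
c22: I6 finished on DivU
c23: I6→R4
c24: I8 read-ops
c27: I8 finished on MulU
c28: I8→R0

cycle = 28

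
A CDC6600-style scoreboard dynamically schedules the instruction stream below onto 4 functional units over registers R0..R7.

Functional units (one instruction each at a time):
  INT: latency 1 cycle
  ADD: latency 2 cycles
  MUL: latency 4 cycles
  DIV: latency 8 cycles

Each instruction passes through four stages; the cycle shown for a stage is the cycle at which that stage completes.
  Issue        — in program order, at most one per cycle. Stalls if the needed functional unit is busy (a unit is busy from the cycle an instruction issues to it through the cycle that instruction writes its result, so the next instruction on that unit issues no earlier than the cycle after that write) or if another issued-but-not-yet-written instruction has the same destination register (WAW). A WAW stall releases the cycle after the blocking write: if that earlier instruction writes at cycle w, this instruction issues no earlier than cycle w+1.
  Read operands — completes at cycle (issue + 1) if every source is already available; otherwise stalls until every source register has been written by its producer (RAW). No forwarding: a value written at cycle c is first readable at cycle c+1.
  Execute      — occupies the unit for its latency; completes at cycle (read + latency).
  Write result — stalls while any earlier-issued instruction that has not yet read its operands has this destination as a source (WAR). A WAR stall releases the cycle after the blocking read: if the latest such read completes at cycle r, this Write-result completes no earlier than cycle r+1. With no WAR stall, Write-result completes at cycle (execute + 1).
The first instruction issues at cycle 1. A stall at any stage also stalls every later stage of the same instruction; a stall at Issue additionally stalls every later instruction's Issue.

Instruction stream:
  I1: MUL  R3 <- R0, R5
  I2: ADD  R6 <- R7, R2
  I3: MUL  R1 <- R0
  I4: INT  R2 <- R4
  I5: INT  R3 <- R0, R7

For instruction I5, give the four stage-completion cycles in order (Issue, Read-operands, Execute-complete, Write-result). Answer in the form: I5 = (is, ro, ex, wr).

I5 = (13, 14, 15, 16)

1) issue 1, read 2, done 6, write 7
2) issue 2, read 3, done 5, write 6
3) issue 8, read 9, done 13, write 14  <struct: MUL busy until I1 writes@7>
4) issue 9, read 10, done 11, write 12
5) issue 13, read 14, done 15, write 16  <struct: INT busy until I4 writes@12>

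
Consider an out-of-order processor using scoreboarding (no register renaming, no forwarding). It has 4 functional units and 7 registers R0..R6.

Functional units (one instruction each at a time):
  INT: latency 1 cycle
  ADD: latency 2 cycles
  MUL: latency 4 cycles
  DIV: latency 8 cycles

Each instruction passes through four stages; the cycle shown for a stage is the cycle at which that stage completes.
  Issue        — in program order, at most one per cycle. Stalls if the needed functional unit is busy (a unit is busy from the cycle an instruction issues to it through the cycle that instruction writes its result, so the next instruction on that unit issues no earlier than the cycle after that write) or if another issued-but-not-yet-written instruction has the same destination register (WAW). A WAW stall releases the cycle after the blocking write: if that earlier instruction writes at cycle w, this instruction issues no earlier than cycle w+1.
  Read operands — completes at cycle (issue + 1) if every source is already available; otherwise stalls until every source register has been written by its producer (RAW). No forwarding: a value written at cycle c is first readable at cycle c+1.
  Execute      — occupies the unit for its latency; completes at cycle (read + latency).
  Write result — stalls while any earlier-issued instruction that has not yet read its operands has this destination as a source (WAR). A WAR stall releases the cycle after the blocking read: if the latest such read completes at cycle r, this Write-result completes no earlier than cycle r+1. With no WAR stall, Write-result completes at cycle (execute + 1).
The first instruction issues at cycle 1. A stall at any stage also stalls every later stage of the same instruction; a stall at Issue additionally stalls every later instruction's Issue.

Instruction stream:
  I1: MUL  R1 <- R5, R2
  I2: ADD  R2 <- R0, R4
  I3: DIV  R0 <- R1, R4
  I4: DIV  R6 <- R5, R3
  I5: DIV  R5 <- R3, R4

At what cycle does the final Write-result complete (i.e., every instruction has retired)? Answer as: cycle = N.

c1: issue I1 (MUL)
c2: I1 read-ops | issue I2 (ADD)
c3: I2 read-ops | issue I3 (DIV)
c5: I2 finished on ADD
c6: I1 finished on MUL | I2→R2
c7: I1→R1
c8: I3 read-ops
c16: I3 finished on DIV
c17: I3→R0
c18: issue I4 (DIV)
c19: I4 read-ops
c27: I4 finished on DIV
c28: I4→R6
c29: issue I5 (DIV)
c30: I5 read-ops
c38: I5 finished on DIV
c39: I5→R5

cycle = 39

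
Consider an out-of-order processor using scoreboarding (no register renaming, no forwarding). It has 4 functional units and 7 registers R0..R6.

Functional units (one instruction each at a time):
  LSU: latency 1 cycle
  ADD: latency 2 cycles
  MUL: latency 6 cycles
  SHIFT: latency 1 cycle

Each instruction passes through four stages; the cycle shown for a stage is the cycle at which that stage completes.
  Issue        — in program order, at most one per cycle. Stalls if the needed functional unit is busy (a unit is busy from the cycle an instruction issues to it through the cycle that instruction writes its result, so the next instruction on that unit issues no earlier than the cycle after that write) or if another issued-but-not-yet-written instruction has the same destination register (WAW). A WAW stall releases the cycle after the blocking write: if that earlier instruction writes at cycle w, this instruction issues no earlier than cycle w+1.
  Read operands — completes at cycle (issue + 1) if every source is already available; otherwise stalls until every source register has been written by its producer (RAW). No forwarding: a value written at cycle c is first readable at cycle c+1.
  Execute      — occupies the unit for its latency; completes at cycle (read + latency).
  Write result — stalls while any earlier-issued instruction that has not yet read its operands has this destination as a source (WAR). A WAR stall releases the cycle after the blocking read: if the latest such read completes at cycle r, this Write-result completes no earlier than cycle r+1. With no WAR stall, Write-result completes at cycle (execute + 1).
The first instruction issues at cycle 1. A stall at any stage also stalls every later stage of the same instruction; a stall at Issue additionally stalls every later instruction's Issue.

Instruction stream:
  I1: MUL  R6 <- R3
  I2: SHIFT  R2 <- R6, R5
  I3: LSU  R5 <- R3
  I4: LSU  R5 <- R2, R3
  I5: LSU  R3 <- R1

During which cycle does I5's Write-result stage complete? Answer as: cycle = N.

  I1 | 1 | 2 | 8 | 9
  I2 | 2 | 10 | 11 | 12   RAW R6: wait I1 write@9
  I3 | 3 | 4 | 5 | 11   WAR R5: wait I2 read@10
  I4 | 12 | 13 | 14 | 15   struct: LSU busy until I3 writes@11
  I5 | 16 | 17 | 18 | 19   struct: LSU busy until I4 writes@15

cycle = 19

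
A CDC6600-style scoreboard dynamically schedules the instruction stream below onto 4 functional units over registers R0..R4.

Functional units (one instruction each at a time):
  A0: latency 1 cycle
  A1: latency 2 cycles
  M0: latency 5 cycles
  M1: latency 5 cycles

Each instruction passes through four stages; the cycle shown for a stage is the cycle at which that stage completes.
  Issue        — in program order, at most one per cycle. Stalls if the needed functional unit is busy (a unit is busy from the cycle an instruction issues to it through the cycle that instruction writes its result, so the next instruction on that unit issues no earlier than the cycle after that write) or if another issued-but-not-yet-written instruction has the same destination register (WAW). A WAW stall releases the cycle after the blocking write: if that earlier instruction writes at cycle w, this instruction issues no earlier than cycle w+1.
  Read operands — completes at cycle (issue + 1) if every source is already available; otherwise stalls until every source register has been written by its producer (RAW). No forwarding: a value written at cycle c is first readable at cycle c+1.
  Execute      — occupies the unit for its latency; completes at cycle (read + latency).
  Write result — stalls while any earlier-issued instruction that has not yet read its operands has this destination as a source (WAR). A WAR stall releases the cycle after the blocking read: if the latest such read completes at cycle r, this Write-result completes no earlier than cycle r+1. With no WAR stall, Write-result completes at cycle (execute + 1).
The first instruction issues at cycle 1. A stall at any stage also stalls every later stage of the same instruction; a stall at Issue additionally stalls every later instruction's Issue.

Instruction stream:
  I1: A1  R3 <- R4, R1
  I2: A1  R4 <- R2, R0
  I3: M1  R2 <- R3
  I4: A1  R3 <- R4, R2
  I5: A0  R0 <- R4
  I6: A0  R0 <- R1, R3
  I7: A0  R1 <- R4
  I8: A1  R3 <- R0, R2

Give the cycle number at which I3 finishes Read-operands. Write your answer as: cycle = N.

cycle = 8

  I1 | 1 | 2 | 4 | 5
  I2 | 6 | 7 | 9 | 10   struct: A1 busy until I1 writes@5
  I3 | 7 | 8 | 13 | 14
  I4 | 11 | 15 | 17 | 18   struct: A1 busy until I2 writes@10 · RAW R2: wait I3 write@14
  I5 | 12 | 13 | 14 | 15
  I6 | 16 | 19 | 20 | 21   struct: A0 busy until I5 writes@15 · RAW R3: wait I4 write@18
  I7 | 22 | 23 | 24 | 25   struct: A0 busy until I6 writes@21
  I8 | 23 | 24 | 26 | 27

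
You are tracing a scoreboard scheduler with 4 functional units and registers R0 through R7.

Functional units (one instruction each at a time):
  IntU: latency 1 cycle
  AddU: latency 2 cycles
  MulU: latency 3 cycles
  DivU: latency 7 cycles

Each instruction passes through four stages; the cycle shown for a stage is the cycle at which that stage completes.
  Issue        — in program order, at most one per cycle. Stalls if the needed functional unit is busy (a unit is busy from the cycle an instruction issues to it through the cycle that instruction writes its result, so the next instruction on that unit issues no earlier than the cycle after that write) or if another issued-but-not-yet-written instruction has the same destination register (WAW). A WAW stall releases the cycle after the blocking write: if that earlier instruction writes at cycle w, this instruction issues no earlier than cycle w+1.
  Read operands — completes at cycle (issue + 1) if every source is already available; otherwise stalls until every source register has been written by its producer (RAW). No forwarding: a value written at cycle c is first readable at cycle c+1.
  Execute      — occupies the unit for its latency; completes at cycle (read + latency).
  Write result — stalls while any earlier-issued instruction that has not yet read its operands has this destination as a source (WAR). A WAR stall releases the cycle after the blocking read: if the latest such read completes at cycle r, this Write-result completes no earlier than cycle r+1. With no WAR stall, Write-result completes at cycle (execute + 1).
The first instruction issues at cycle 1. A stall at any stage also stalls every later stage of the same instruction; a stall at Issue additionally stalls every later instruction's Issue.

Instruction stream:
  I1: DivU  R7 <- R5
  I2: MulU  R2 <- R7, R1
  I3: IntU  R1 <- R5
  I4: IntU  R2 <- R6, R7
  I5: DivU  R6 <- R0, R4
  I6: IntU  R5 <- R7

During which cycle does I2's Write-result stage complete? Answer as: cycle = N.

cycle = 15

  I1 | 1 | 2 | 9 | 10
  I2 | 2 | 11 | 14 | 15   RAW R7: wait I1 write@10
  I3 | 3 | 4 | 5 | 12   WAR R1: wait I2 read@11
  I4 | 16 | 17 | 18 | 19   WAW R2: wait I2 write@15
  I5 | 17 | 18 | 25 | 26
  I6 | 20 | 21 | 22 | 23   struct: IntU busy until I4 writes@19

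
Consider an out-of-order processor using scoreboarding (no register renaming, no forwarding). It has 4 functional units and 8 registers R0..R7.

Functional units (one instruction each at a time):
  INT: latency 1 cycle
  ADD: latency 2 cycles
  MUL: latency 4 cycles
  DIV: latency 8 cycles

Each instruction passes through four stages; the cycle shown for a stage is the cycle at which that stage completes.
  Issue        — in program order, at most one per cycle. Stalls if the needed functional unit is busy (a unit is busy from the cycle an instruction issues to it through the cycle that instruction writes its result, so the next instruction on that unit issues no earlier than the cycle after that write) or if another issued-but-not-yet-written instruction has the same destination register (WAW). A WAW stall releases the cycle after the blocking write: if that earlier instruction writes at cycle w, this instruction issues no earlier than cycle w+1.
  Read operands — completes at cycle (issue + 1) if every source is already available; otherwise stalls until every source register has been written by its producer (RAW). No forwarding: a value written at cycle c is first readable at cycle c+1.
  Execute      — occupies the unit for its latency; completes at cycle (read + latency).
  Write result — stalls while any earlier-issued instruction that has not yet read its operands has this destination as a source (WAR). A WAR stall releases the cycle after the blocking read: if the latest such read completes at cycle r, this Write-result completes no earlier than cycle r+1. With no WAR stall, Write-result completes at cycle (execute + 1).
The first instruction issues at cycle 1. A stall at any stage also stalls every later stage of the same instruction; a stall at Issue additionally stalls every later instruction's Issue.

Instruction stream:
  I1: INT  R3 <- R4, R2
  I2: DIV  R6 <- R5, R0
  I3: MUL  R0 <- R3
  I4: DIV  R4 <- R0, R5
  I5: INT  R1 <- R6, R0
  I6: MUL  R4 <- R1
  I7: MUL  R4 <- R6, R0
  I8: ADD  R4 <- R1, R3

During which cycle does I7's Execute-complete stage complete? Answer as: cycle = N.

cycle = 36

[1] issue I1 (INT)
[2] I1 read-ops · issue I2 (DIV)
[3] I1 finished on INT · I2 read-ops · issue I3 (MUL)
[4] I1→R3
[5] I3 read-ops
[9] I3 finished on MUL
[10] I3→R0
[11] I2 finished on DIV
[12] I2→R6
[13] issue I4 (DIV)
[14] I4 read-ops · issue I5 (INT)
[15] I5 read-ops
[16] I5 finished on INT
[17] I5→R1
[22] I4 finished on DIV
[23] I4→R4
[24] issue I6 (MUL)
[25] I6 read-ops
[29] I6 finished on MUL
[30] I6→R4
[31] issue I7 (MUL)
[32] I7 read-ops
[36] I7 finished on MUL
[37] I7→R4
[38] issue I8 (ADD)
[39] I8 read-ops
[41] I8 finished on ADD
[42] I8→R4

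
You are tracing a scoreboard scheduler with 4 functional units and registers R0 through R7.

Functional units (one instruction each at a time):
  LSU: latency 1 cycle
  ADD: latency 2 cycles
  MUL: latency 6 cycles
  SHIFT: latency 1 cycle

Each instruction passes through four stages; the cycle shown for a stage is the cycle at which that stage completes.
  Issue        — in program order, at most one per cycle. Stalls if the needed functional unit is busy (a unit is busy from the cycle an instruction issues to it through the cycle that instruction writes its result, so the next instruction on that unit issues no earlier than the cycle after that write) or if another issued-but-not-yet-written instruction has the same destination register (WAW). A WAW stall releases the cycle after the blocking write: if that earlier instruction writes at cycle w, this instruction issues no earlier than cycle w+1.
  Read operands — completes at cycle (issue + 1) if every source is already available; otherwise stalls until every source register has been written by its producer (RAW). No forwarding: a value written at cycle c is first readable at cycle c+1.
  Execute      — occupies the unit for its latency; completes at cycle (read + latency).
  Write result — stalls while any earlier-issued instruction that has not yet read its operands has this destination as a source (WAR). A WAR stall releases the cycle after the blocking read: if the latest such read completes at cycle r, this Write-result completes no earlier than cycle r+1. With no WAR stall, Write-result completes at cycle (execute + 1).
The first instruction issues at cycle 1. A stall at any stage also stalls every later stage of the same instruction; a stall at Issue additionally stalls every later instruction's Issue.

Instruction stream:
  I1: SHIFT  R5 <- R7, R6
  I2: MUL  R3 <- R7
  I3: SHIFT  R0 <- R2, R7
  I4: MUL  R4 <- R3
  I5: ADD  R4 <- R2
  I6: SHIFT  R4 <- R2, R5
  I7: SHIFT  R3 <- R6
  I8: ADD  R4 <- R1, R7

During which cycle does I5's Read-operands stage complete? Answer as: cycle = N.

cycle = 21

t=1  I1 dispatched to SHIFT
t=2  I1 operands ready | I2 dispatched to MUL
t=3  I1 complete | I2 operands ready
t=4  R5←I1
t=5  I3 dispatched to SHIFT
t=6  I3 operands ready
t=7  I3 complete
t=8  R0←I3
t=9  I2 complete
t=10  R3←I2
t=11  I4 dispatched to MUL
t=12  I4 operands ready
t=18  I4 complete
t=19  R4←I4
t=20  I5 dispatched to ADD
t=21  I5 operands ready
t=23  I5 complete
t=24  R4←I5
t=25  I6 dispatched to SHIFT
t=26  I6 operands ready
t=27  I6 complete
t=28  R4←I6
t=29  I7 dispatched to SHIFT
t=30  I7 operands ready | I8 dispatched to ADD
t=31  I7 complete | I8 operands ready
t=32  R3←I7
t=33  I8 complete
t=34  R4←I8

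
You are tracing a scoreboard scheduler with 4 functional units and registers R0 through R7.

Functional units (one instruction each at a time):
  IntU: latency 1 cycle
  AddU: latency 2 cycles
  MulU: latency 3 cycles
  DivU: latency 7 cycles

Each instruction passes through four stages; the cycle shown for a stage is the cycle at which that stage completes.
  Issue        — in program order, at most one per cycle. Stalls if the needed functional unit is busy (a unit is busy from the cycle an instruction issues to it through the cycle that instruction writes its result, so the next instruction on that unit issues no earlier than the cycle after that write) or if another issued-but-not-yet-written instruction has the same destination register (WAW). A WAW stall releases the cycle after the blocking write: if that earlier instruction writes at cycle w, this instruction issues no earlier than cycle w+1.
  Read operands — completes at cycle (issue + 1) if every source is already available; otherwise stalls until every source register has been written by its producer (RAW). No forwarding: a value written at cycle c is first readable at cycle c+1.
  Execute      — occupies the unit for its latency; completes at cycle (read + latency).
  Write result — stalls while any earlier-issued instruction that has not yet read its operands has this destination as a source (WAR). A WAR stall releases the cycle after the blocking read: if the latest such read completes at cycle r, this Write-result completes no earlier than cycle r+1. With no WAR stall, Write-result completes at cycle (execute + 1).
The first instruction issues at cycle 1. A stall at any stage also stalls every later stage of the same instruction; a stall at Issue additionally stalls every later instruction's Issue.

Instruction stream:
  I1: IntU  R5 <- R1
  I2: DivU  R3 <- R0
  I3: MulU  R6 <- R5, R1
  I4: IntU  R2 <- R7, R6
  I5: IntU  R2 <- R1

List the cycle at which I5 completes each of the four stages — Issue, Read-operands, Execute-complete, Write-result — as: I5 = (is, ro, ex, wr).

cycle 1: issue I1 (IntU)
cycle 2: I1 read-ops · issue I2 (DivU)
cycle 3: I1 finished on IntU · I2 read-ops · issue I3 (MulU)
cycle 4: I1→R5
cycle 5: I3 read-ops · issue I4 (IntU)
cycle 8: I3 finished on MulU
cycle 9: I3→R6
cycle 10: I2 finished on DivU · I4 read-ops
cycle 11: I2→R3 · I4 finished on IntU
cycle 12: I4→R2
cycle 13: issue I5 (IntU)
cycle 14: I5 read-ops
cycle 15: I5 finished on IntU
cycle 16: I5→R2

I5 = (13, 14, 15, 16)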